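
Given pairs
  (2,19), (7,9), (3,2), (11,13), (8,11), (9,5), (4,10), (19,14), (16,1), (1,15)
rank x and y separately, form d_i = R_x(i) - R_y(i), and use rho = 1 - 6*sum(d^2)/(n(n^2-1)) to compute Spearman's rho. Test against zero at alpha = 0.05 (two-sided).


Step 1: Rank x and y separately (midranks; no ties here).
rank(x): 2->2, 7->5, 3->3, 11->8, 8->6, 9->7, 4->4, 19->10, 16->9, 1->1
rank(y): 19->10, 9->4, 2->2, 13->7, 11->6, 5->3, 10->5, 14->8, 1->1, 15->9
Step 2: d_i = R_x(i) - R_y(i); compute d_i^2.
  (2-10)^2=64, (5-4)^2=1, (3-2)^2=1, (8-7)^2=1, (6-6)^2=0, (7-3)^2=16, (4-5)^2=1, (10-8)^2=4, (9-1)^2=64, (1-9)^2=64
sum(d^2) = 216.
Step 3: rho = 1 - 6*216 / (10*(10^2 - 1)) = 1 - 1296/990 = -0.309091.
Step 4: Under H0, t = rho * sqrt((n-2)/(1-rho^2)) = -0.9193 ~ t(8).
Step 5: Two-sided p-value from the t-distribution with 8 df = 0.384841.
Step 6: alpha = 0.05. fail to reject H0.

rho = -0.3091, p = 0.384841, fail to reject H0 at alpha = 0.05.


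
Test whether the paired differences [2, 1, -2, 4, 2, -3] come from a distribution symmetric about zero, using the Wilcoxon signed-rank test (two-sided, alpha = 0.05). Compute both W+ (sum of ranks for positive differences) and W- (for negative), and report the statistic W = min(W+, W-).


Step 1: Drop any zero differences (none here) and take |d_i|.
|d| = [2, 1, 2, 4, 2, 3]
Step 2: Midrank |d_i| (ties get averaged ranks).
ranks: |2|->3, |1|->1, |2|->3, |4|->6, |2|->3, |3|->5
Step 3: Attach original signs; sum ranks with positive sign and with negative sign.
W+ = 3 + 1 + 6 + 3 = 13
W- = 3 + 5 = 8
(Check: W+ + W- = 21 should equal n(n+1)/2 = 21.)
Step 4: Test statistic W = min(W+, W-) = 8.
Step 5: Ties in |d|, so use the tie-corrected normal approximation.
        E[W] = n(n+1)/4 = 6*7/4 = 10.5.
        Tie groups: |d|=2 (t=3); sum(t^3 - t) = 24.
        Var[W] = n(n+1)(2n+1)/24 - sum(t^3-t)/48 = 546/24 - 24/48 = 22.25.
        z = (W - E[W]) / sqrt(Var[W]) = (8 - 10.5) / 4.7170 = -0.5300.
        Two-sided p = 2*Phi(z) = 0.596113.
Step 6: alpha = 0.05. fail to reject H0.

W+ = 13, W- = 8, W = min = 8, p = 0.596113, fail to reject H0.


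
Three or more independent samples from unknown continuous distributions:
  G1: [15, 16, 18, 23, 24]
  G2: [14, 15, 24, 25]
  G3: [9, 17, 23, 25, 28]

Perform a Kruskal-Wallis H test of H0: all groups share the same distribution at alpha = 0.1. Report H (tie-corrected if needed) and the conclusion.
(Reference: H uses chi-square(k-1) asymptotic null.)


Step 1: Combine all N = 14 observations and assign midranks.
sorted (value, group, rank): (9,G3,1), (14,G2,2), (15,G1,3.5), (15,G2,3.5), (16,G1,5), (17,G3,6), (18,G1,7), (23,G1,8.5), (23,G3,8.5), (24,G1,10.5), (24,G2,10.5), (25,G2,12.5), (25,G3,12.5), (28,G3,14)
Step 2: Sum ranks within each group.
R_1 = 34.5 (n_1 = 5)
R_2 = 28.5 (n_2 = 4)
R_3 = 42 (n_3 = 5)
Step 3: H = 12/(N(N+1)) * sum(R_i^2/n_i) - 3(N+1)
     = 12/(14*15) * (34.5^2/5 + 28.5^2/4 + 42^2/5) - 3*15
     = 0.057143 * 793.913 - 45
     = 0.366429.
Step 4: Ties present; correction factor C = 1 - 24/(14^3 - 14) = 0.991209. Corrected H = 0.366429 / 0.991209 = 0.369678.
Step 5: Under H0, H ~ chi^2(2); p-value = 0.831238.
Step 6: alpha = 0.1. fail to reject H0.

H = 0.3697, df = 2, p = 0.831238, fail to reject H0.


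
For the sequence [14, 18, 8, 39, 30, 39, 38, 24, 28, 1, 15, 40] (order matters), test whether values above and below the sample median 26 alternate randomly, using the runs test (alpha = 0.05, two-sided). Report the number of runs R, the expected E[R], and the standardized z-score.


Step 1: Compute median = 26; label A = above, B = below.
Labels in order: BBBAAAABABBA  (n_A = 6, n_B = 6)
Step 2: Count runs R = 6.
Step 3: Under H0 (random ordering), E[R] = 2*n_A*n_B/(n_A+n_B) + 1 = 2*6*6/12 + 1 = 7.0000.
        Var[R] = 2*n_A*n_B*(2*n_A*n_B - n_A - n_B) / ((n_A+n_B)^2 * (n_A+n_B-1)) = 4320/1584 = 2.7273.
        SD[R] = 1.6514.
Step 4: Continuity-corrected z = (R + 0.5 - E[R]) / SD[R] = (6 + 0.5 - 7.0000) / 1.6514 = -0.3028.
Step 5: Two-sided p-value via normal approximation = 2*(1 - Phi(|z|)) = 0.762069.
Step 6: alpha = 0.05. fail to reject H0.

R = 6, z = -0.3028, p = 0.762069, fail to reject H0.


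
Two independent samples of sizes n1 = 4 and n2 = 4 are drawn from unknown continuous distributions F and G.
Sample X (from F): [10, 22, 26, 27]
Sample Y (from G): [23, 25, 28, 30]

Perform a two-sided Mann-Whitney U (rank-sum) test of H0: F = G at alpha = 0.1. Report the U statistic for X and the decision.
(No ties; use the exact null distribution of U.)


Step 1: Combine and sort all 8 observations; assign midranks.
sorted (value, group): (10,X), (22,X), (23,Y), (25,Y), (26,X), (27,X), (28,Y), (30,Y)
ranks: 10->1, 22->2, 23->3, 25->4, 26->5, 27->6, 28->7, 30->8
Step 2: Rank sum for X: R1 = 1 + 2 + 5 + 6 = 14.
Step 3: U_X = R1 - n1(n1+1)/2 = 14 - 4*5/2 = 14 - 10 = 4.
       U_Y = n1*n2 - U_X = 16 - 4 = 12.
Step 4: No ties, so the exact null distribution of U (based on enumerating the C(8,4) = 70 equally likely rank assignments) gives the two-sided p-value.
Step 5: p-value = 0.342857; compare to alpha = 0.1. fail to reject H0.

U_X = 4, p = 0.342857, fail to reject H0 at alpha = 0.1.


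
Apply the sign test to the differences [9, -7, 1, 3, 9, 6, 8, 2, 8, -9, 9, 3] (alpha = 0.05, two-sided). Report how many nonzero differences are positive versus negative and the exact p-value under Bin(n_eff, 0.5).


Step 1: Discard zero differences. Original n = 12; n_eff = number of nonzero differences = 12.
Nonzero differences (with sign): +9, -7, +1, +3, +9, +6, +8, +2, +8, -9, +9, +3
Step 2: Count signs: positive = 10, negative = 2.
Step 3: Under H0: P(positive) = 0.5, so the number of positives S ~ Bin(12, 0.5).
Step 4: Two-sided exact p-value = sum of Bin(12,0.5) probabilities at or below the observed probability = 0.038574.
Step 5: alpha = 0.05. reject H0.

n_eff = 12, pos = 10, neg = 2, p = 0.038574, reject H0.


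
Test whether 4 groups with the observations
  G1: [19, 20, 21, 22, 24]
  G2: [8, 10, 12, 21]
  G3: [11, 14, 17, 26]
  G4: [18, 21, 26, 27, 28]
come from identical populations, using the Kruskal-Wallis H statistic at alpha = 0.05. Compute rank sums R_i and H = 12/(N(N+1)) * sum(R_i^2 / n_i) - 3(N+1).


Step 1: Combine all N = 18 observations and assign midranks.
sorted (value, group, rank): (8,G2,1), (10,G2,2), (11,G3,3), (12,G2,4), (14,G3,5), (17,G3,6), (18,G4,7), (19,G1,8), (20,G1,9), (21,G1,11), (21,G2,11), (21,G4,11), (22,G1,13), (24,G1,14), (26,G3,15.5), (26,G4,15.5), (27,G4,17), (28,G4,18)
Step 2: Sum ranks within each group.
R_1 = 55 (n_1 = 5)
R_2 = 18 (n_2 = 4)
R_3 = 29.5 (n_3 = 4)
R_4 = 68.5 (n_4 = 5)
Step 3: H = 12/(N(N+1)) * sum(R_i^2/n_i) - 3(N+1)
     = 12/(18*19) * (55^2/5 + 18^2/4 + 29.5^2/4 + 68.5^2/5) - 3*19
     = 0.035088 * 1842.01 - 57
     = 7.632018.
Step 4: Ties present; correction factor C = 1 - 30/(18^3 - 18) = 0.994840. Corrected H = 7.632018 / 0.994840 = 7.671603.
Step 5: Under H0, H ~ chi^2(3); p-value = 0.053309.
Step 6: alpha = 0.05. fail to reject H0.

H = 7.6716, df = 3, p = 0.053309, fail to reject H0.


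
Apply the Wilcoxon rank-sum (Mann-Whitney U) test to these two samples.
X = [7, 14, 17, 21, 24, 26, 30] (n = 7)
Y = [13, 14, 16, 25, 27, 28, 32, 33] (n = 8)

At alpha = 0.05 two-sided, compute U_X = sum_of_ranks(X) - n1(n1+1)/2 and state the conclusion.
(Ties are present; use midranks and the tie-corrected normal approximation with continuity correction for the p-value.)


Step 1: Combine and sort all 15 observations; assign midranks.
sorted (value, group): (7,X), (13,Y), (14,X), (14,Y), (16,Y), (17,X), (21,X), (24,X), (25,Y), (26,X), (27,Y), (28,Y), (30,X), (32,Y), (33,Y)
ranks: 7->1, 13->2, 14->3.5, 14->3.5, 16->5, 17->6, 21->7, 24->8, 25->9, 26->10, 27->11, 28->12, 30->13, 32->14, 33->15
Step 2: Rank sum for X: R1 = 1 + 3.5 + 6 + 7 + 8 + 10 + 13 = 48.5.
Step 3: U_X = R1 - n1(n1+1)/2 = 48.5 - 7*8/2 = 48.5 - 28 = 20.5.
       U_Y = n1*n2 - U_X = 56 - 20.5 = 35.5.
Step 4: Ties are present, so use the tie-corrected normal approximation (with continuity correction) for the p-value.
Step 5: p-value = 0.417471; compare to alpha = 0.05. fail to reject H0.

U_X = 20.5, p = 0.417471, fail to reject H0 at alpha = 0.05.


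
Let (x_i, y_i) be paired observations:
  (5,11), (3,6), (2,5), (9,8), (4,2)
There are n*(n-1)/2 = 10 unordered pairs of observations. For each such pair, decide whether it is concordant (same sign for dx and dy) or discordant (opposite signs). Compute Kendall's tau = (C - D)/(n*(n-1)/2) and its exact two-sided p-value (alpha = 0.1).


Step 1: Enumerate the 10 unordered pairs (i,j) with i<j and classify each by sign(x_j-x_i) * sign(y_j-y_i).
  (1,2):dx=-2,dy=-5->C; (1,3):dx=-3,dy=-6->C; (1,4):dx=+4,dy=-3->D; (1,5):dx=-1,dy=-9->C
  (2,3):dx=-1,dy=-1->C; (2,4):dx=+6,dy=+2->C; (2,5):dx=+1,dy=-4->D; (3,4):dx=+7,dy=+3->C
  (3,5):dx=+2,dy=-3->D; (4,5):dx=-5,dy=-6->C
Step 2: C = 7, D = 3, total pairs = 10.
Step 3: tau = (C - D)/(n(n-1)/2) = (7 - 3)/10 = 0.400000.
Step 4: Exact two-sided p-value (enumerate n! = 120 permutations of y under H0): p = 0.483333.
Step 5: alpha = 0.1. fail to reject H0.

tau_b = 0.4000 (C=7, D=3), p = 0.483333, fail to reject H0.


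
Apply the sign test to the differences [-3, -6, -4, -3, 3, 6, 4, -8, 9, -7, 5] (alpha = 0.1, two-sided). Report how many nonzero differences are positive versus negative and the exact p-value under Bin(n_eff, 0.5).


Step 1: Discard zero differences. Original n = 11; n_eff = number of nonzero differences = 11.
Nonzero differences (with sign): -3, -6, -4, -3, +3, +6, +4, -8, +9, -7, +5
Step 2: Count signs: positive = 5, negative = 6.
Step 3: Under H0: P(positive) = 0.5, so the number of positives S ~ Bin(11, 0.5).
Step 4: Two-sided exact p-value = sum of Bin(11,0.5) probabilities at or below the observed probability = 1.000000.
Step 5: alpha = 0.1. fail to reject H0.

n_eff = 11, pos = 5, neg = 6, p = 1.000000, fail to reject H0.


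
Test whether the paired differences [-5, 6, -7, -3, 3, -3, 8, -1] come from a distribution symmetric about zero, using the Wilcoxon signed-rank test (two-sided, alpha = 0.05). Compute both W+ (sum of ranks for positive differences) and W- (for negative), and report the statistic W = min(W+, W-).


Step 1: Drop any zero differences (none here) and take |d_i|.
|d| = [5, 6, 7, 3, 3, 3, 8, 1]
Step 2: Midrank |d_i| (ties get averaged ranks).
ranks: |5|->5, |6|->6, |7|->7, |3|->3, |3|->3, |3|->3, |8|->8, |1|->1
Step 3: Attach original signs; sum ranks with positive sign and with negative sign.
W+ = 6 + 3 + 8 = 17
W- = 5 + 7 + 3 + 3 + 1 = 19
(Check: W+ + W- = 36 should equal n(n+1)/2 = 36.)
Step 4: Test statistic W = min(W+, W-) = 17.
Step 5: Ties in |d|, so use the tie-corrected normal approximation.
        E[W] = n(n+1)/4 = 8*9/4 = 18.
        Tie groups: |d|=3 (t=3); sum(t^3 - t) = 24.
        Var[W] = n(n+1)(2n+1)/24 - sum(t^3-t)/48 = 1224/24 - 24/48 = 50.5.
        z = (W - E[W]) / sqrt(Var[W]) = (17 - 18) / 7.1063 = -0.1407.
        Two-sided p = 2*Phi(z) = 0.888092.
Step 6: alpha = 0.05. fail to reject H0.

W+ = 17, W- = 19, W = min = 17, p = 0.888092, fail to reject H0.


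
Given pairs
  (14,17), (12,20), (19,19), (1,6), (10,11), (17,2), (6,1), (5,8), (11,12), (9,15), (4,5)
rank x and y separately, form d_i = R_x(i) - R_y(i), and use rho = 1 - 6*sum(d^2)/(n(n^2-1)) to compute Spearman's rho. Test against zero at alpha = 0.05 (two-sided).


Step 1: Rank x and y separately (midranks; no ties here).
rank(x): 14->9, 12->8, 19->11, 1->1, 10->6, 17->10, 6->4, 5->3, 11->7, 9->5, 4->2
rank(y): 17->9, 20->11, 19->10, 6->4, 11->6, 2->2, 1->1, 8->5, 12->7, 15->8, 5->3
Step 2: d_i = R_x(i) - R_y(i); compute d_i^2.
  (9-9)^2=0, (8-11)^2=9, (11-10)^2=1, (1-4)^2=9, (6-6)^2=0, (10-2)^2=64, (4-1)^2=9, (3-5)^2=4, (7-7)^2=0, (5-8)^2=9, (2-3)^2=1
sum(d^2) = 106.
Step 3: rho = 1 - 6*106 / (11*(11^2 - 1)) = 1 - 636/1320 = 0.518182.
Step 4: Under H0, t = rho * sqrt((n-2)/(1-rho^2)) = 1.8176 ~ t(9).
Step 5: Two-sided p-value from the t-distribution with 9 df = 0.102492.
Step 6: alpha = 0.05. fail to reject H0.

rho = 0.5182, p = 0.102492, fail to reject H0 at alpha = 0.05.


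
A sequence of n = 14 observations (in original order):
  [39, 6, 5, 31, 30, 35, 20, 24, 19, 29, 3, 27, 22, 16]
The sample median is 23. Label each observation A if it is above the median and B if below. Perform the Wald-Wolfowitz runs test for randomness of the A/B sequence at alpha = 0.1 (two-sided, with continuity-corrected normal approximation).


Step 1: Compute median = 23; label A = above, B = below.
Labels in order: ABBAAABABABABB  (n_A = 7, n_B = 7)
Step 2: Count runs R = 10.
Step 3: Under H0 (random ordering), E[R] = 2*n_A*n_B/(n_A+n_B) + 1 = 2*7*7/14 + 1 = 8.0000.
        Var[R] = 2*n_A*n_B*(2*n_A*n_B - n_A - n_B) / ((n_A+n_B)^2 * (n_A+n_B-1)) = 8232/2548 = 3.2308.
        SD[R] = 1.7974.
Step 4: Continuity-corrected z = (R - 0.5 - E[R]) / SD[R] = (10 - 0.5 - 8.0000) / 1.7974 = 0.8345.
Step 5: Two-sided p-value via normal approximation = 2*(1 - Phi(|z|)) = 0.403986.
Step 6: alpha = 0.1. fail to reject H0.

R = 10, z = 0.8345, p = 0.403986, fail to reject H0.


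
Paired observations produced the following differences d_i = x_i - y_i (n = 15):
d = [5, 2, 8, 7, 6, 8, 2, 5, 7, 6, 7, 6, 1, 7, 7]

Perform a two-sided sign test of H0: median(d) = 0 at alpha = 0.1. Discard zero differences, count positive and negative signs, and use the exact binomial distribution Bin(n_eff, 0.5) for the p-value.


Step 1: Discard zero differences. Original n = 15; n_eff = number of nonzero differences = 15.
Nonzero differences (with sign): +5, +2, +8, +7, +6, +8, +2, +5, +7, +6, +7, +6, +1, +7, +7
Step 2: Count signs: positive = 15, negative = 0.
Step 3: Under H0: P(positive) = 0.5, so the number of positives S ~ Bin(15, 0.5).
Step 4: Two-sided exact p-value = sum of Bin(15,0.5) probabilities at or below the observed probability = 0.000061.
Step 5: alpha = 0.1. reject H0.

n_eff = 15, pos = 15, neg = 0, p = 0.000061, reject H0.


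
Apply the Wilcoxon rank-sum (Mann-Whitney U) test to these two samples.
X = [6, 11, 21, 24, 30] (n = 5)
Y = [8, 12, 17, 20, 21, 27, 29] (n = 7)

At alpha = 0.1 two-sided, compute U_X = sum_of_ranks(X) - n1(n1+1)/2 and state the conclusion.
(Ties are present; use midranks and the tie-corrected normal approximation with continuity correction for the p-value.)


Step 1: Combine and sort all 12 observations; assign midranks.
sorted (value, group): (6,X), (8,Y), (11,X), (12,Y), (17,Y), (20,Y), (21,X), (21,Y), (24,X), (27,Y), (29,Y), (30,X)
ranks: 6->1, 8->2, 11->3, 12->4, 17->5, 20->6, 21->7.5, 21->7.5, 24->9, 27->10, 29->11, 30->12
Step 2: Rank sum for X: R1 = 1 + 3 + 7.5 + 9 + 12 = 32.5.
Step 3: U_X = R1 - n1(n1+1)/2 = 32.5 - 5*6/2 = 32.5 - 15 = 17.5.
       U_Y = n1*n2 - U_X = 35 - 17.5 = 17.5.
Step 4: Ties are present, so use the tie-corrected normal approximation (with continuity correction) for the p-value.
Step 5: p-value = 1.000000; compare to alpha = 0.1. fail to reject H0.

U_X = 17.5, p = 1.000000, fail to reject H0 at alpha = 0.1.


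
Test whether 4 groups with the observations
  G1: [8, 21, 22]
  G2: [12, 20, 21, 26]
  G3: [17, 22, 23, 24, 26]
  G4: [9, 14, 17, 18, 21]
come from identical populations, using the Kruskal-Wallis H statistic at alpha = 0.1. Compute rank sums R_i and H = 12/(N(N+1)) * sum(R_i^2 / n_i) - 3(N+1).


Step 1: Combine all N = 17 observations and assign midranks.
sorted (value, group, rank): (8,G1,1), (9,G4,2), (12,G2,3), (14,G4,4), (17,G3,5.5), (17,G4,5.5), (18,G4,7), (20,G2,8), (21,G1,10), (21,G2,10), (21,G4,10), (22,G1,12.5), (22,G3,12.5), (23,G3,14), (24,G3,15), (26,G2,16.5), (26,G3,16.5)
Step 2: Sum ranks within each group.
R_1 = 23.5 (n_1 = 3)
R_2 = 37.5 (n_2 = 4)
R_3 = 63.5 (n_3 = 5)
R_4 = 28.5 (n_4 = 5)
Step 3: H = 12/(N(N+1)) * sum(R_i^2/n_i) - 3(N+1)
     = 12/(17*18) * (23.5^2/3 + 37.5^2/4 + 63.5^2/5 + 28.5^2/5) - 3*18
     = 0.039216 * 1504.55 - 54
     = 5.001797.
Step 4: Ties present; correction factor C = 1 - 42/(17^3 - 17) = 0.991422. Corrected H = 5.001797 / 0.991422 = 5.045076.
Step 5: Under H0, H ~ chi^2(3); p-value = 0.168526.
Step 6: alpha = 0.1. fail to reject H0.

H = 5.0451, df = 3, p = 0.168526, fail to reject H0.


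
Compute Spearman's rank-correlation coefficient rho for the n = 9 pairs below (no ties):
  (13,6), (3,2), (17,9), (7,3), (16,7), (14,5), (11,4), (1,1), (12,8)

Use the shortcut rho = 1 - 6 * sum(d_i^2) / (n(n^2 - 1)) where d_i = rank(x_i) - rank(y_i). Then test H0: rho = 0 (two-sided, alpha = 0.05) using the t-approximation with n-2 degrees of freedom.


Step 1: Rank x and y separately (midranks; no ties here).
rank(x): 13->6, 3->2, 17->9, 7->3, 16->8, 14->7, 11->4, 1->1, 12->5
rank(y): 6->6, 2->2, 9->9, 3->3, 7->7, 5->5, 4->4, 1->1, 8->8
Step 2: d_i = R_x(i) - R_y(i); compute d_i^2.
  (6-6)^2=0, (2-2)^2=0, (9-9)^2=0, (3-3)^2=0, (8-7)^2=1, (7-5)^2=4, (4-4)^2=0, (1-1)^2=0, (5-8)^2=9
sum(d^2) = 14.
Step 3: rho = 1 - 6*14 / (9*(9^2 - 1)) = 1 - 84/720 = 0.883333.
Step 4: Under H0, t = rho * sqrt((n-2)/(1-rho^2)) = 4.9858 ~ t(7).
Step 5: Two-sided p-value from the t-distribution with 7 df = 0.001591.
Step 6: alpha = 0.05. reject H0.

rho = 0.8833, p = 0.001591, reject H0 at alpha = 0.05.


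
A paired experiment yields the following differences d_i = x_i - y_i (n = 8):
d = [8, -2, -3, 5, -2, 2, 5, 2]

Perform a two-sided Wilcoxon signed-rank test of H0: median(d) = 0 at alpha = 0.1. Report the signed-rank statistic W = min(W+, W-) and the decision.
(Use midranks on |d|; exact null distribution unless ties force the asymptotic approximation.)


Step 1: Drop any zero differences (none here) and take |d_i|.
|d| = [8, 2, 3, 5, 2, 2, 5, 2]
Step 2: Midrank |d_i| (ties get averaged ranks).
ranks: |8|->8, |2|->2.5, |3|->5, |5|->6.5, |2|->2.5, |2|->2.5, |5|->6.5, |2|->2.5
Step 3: Attach original signs; sum ranks with positive sign and with negative sign.
W+ = 8 + 6.5 + 2.5 + 6.5 + 2.5 = 26
W- = 2.5 + 5 + 2.5 = 10
(Check: W+ + W- = 36 should equal n(n+1)/2 = 36.)
Step 4: Test statistic W = min(W+, W-) = 10.
Step 5: Ties in |d|, so use the tie-corrected normal approximation.
        E[W] = n(n+1)/4 = 8*9/4 = 18.
        Tie groups: |d|=2 (t=4), |d|=5 (t=2); sum(t^3 - t) = 66.
        Var[W] = n(n+1)(2n+1)/24 - sum(t^3-t)/48 = 1224/24 - 66/48 = 49.625.
        z = (W - E[W]) / sqrt(Var[W]) = (10 - 18) / 7.0445 = -1.1356.
        Two-sided p = 2*Phi(z) = 0.256108.
Step 6: alpha = 0.1. fail to reject H0.

W+ = 26, W- = 10, W = min = 10, p = 0.256108, fail to reject H0.


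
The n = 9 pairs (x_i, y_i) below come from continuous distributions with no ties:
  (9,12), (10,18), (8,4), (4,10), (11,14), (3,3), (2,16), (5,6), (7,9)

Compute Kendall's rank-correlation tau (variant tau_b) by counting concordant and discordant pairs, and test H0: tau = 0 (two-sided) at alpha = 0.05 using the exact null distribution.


Step 1: Enumerate the 36 unordered pairs (i,j) with i<j and classify each by sign(x_j-x_i) * sign(y_j-y_i).
  (1,2):dx=+1,dy=+6->C; (1,3):dx=-1,dy=-8->C; (1,4):dx=-5,dy=-2->C; (1,5):dx=+2,dy=+2->C
  (1,6):dx=-6,dy=-9->C; (1,7):dx=-7,dy=+4->D; (1,8):dx=-4,dy=-6->C; (1,9):dx=-2,dy=-3->C
  (2,3):dx=-2,dy=-14->C; (2,4):dx=-6,dy=-8->C; (2,5):dx=+1,dy=-4->D; (2,6):dx=-7,dy=-15->C
  (2,7):dx=-8,dy=-2->C; (2,8):dx=-5,dy=-12->C; (2,9):dx=-3,dy=-9->C; (3,4):dx=-4,dy=+6->D
  (3,5):dx=+3,dy=+10->C; (3,6):dx=-5,dy=-1->C; (3,7):dx=-6,dy=+12->D; (3,8):dx=-3,dy=+2->D
  (3,9):dx=-1,dy=+5->D; (4,5):dx=+7,dy=+4->C; (4,6):dx=-1,dy=-7->C; (4,7):dx=-2,dy=+6->D
  (4,8):dx=+1,dy=-4->D; (4,9):dx=+3,dy=-1->D; (5,6):dx=-8,dy=-11->C; (5,7):dx=-9,dy=+2->D
  (5,8):dx=-6,dy=-8->C; (5,9):dx=-4,dy=-5->C; (6,7):dx=-1,dy=+13->D; (6,8):dx=+2,dy=+3->C
  (6,9):dx=+4,dy=+6->C; (7,8):dx=+3,dy=-10->D; (7,9):dx=+5,dy=-7->D; (8,9):dx=+2,dy=+3->C
Step 2: C = 23, D = 13, total pairs = 36.
Step 3: tau = (C - D)/(n(n-1)/2) = (23 - 13)/36 = 0.277778.
Step 4: Exact two-sided p-value (enumerate n! = 362880 permutations of y under H0): p = 0.358488.
Step 5: alpha = 0.05. fail to reject H0.

tau_b = 0.2778 (C=23, D=13), p = 0.358488, fail to reject H0.


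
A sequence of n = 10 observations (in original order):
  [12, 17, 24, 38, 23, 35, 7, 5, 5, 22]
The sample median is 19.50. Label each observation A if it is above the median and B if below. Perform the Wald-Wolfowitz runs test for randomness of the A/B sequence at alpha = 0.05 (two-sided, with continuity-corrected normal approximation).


Step 1: Compute median = 19.50; label A = above, B = below.
Labels in order: BBAAAABBBA  (n_A = 5, n_B = 5)
Step 2: Count runs R = 4.
Step 3: Under H0 (random ordering), E[R] = 2*n_A*n_B/(n_A+n_B) + 1 = 2*5*5/10 + 1 = 6.0000.
        Var[R] = 2*n_A*n_B*(2*n_A*n_B - n_A - n_B) / ((n_A+n_B)^2 * (n_A+n_B-1)) = 2000/900 = 2.2222.
        SD[R] = 1.4907.
Step 4: Continuity-corrected z = (R + 0.5 - E[R]) / SD[R] = (4 + 0.5 - 6.0000) / 1.4907 = -1.0062.
Step 5: Two-sided p-value via normal approximation = 2*(1 - Phi(|z|)) = 0.314305.
Step 6: alpha = 0.05. fail to reject H0.

R = 4, z = -1.0062, p = 0.314305, fail to reject H0.


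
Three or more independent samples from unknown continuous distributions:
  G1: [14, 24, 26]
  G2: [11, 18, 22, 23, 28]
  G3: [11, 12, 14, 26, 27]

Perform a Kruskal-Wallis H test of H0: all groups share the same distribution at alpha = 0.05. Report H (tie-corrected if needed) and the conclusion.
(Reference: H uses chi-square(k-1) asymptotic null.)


Step 1: Combine all N = 13 observations and assign midranks.
sorted (value, group, rank): (11,G2,1.5), (11,G3,1.5), (12,G3,3), (14,G1,4.5), (14,G3,4.5), (18,G2,6), (22,G2,7), (23,G2,8), (24,G1,9), (26,G1,10.5), (26,G3,10.5), (27,G3,12), (28,G2,13)
Step 2: Sum ranks within each group.
R_1 = 24 (n_1 = 3)
R_2 = 35.5 (n_2 = 5)
R_3 = 31.5 (n_3 = 5)
Step 3: H = 12/(N(N+1)) * sum(R_i^2/n_i) - 3(N+1)
     = 12/(13*14) * (24^2/3 + 35.5^2/5 + 31.5^2/5) - 3*14
     = 0.065934 * 642.5 - 42
     = 0.362637.
Step 4: Ties present; correction factor C = 1 - 18/(13^3 - 13) = 0.991758. Corrected H = 0.362637 / 0.991758 = 0.365651.
Step 5: Under H0, H ~ chi^2(2); p-value = 0.832913.
Step 6: alpha = 0.05. fail to reject H0.

H = 0.3657, df = 2, p = 0.832913, fail to reject H0.


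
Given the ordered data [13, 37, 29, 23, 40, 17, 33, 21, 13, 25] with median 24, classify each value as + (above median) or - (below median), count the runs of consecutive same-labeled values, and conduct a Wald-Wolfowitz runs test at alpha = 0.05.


Step 1: Compute median = 24; label A = above, B = below.
Labels in order: BAABABABBA  (n_A = 5, n_B = 5)
Step 2: Count runs R = 8.
Step 3: Under H0 (random ordering), E[R] = 2*n_A*n_B/(n_A+n_B) + 1 = 2*5*5/10 + 1 = 6.0000.
        Var[R] = 2*n_A*n_B*(2*n_A*n_B - n_A - n_B) / ((n_A+n_B)^2 * (n_A+n_B-1)) = 2000/900 = 2.2222.
        SD[R] = 1.4907.
Step 4: Continuity-corrected z = (R - 0.5 - E[R]) / SD[R] = (8 - 0.5 - 6.0000) / 1.4907 = 1.0062.
Step 5: Two-sided p-value via normal approximation = 2*(1 - Phi(|z|)) = 0.314305.
Step 6: alpha = 0.05. fail to reject H0.

R = 8, z = 1.0062, p = 0.314305, fail to reject H0.


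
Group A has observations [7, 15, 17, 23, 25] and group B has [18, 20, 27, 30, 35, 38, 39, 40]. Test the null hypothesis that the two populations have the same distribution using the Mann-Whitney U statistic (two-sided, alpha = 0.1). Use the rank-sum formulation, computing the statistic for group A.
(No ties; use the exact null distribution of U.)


Step 1: Combine and sort all 13 observations; assign midranks.
sorted (value, group): (7,X), (15,X), (17,X), (18,Y), (20,Y), (23,X), (25,X), (27,Y), (30,Y), (35,Y), (38,Y), (39,Y), (40,Y)
ranks: 7->1, 15->2, 17->3, 18->4, 20->5, 23->6, 25->7, 27->8, 30->9, 35->10, 38->11, 39->12, 40->13
Step 2: Rank sum for X: R1 = 1 + 2 + 3 + 6 + 7 = 19.
Step 3: U_X = R1 - n1(n1+1)/2 = 19 - 5*6/2 = 19 - 15 = 4.
       U_Y = n1*n2 - U_X = 40 - 4 = 36.
Step 4: No ties, so the exact null distribution of U (based on enumerating the C(13,5) = 1287 equally likely rank assignments) gives the two-sided p-value.
Step 5: p-value = 0.018648; compare to alpha = 0.1. reject H0.

U_X = 4, p = 0.018648, reject H0 at alpha = 0.1.


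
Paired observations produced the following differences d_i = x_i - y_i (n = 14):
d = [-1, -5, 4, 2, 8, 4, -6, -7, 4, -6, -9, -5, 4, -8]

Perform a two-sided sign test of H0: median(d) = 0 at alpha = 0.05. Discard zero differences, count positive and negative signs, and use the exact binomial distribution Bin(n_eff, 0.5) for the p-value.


Step 1: Discard zero differences. Original n = 14; n_eff = number of nonzero differences = 14.
Nonzero differences (with sign): -1, -5, +4, +2, +8, +4, -6, -7, +4, -6, -9, -5, +4, -8
Step 2: Count signs: positive = 6, negative = 8.
Step 3: Under H0: P(positive) = 0.5, so the number of positives S ~ Bin(14, 0.5).
Step 4: Two-sided exact p-value = sum of Bin(14,0.5) probabilities at or below the observed probability = 0.790527.
Step 5: alpha = 0.05. fail to reject H0.

n_eff = 14, pos = 6, neg = 8, p = 0.790527, fail to reject H0.


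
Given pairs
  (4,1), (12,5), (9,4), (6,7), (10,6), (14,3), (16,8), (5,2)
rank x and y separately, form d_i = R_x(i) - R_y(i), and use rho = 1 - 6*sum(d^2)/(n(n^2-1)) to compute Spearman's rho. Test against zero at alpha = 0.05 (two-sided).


Step 1: Rank x and y separately (midranks; no ties here).
rank(x): 4->1, 12->6, 9->4, 6->3, 10->5, 14->7, 16->8, 5->2
rank(y): 1->1, 5->5, 4->4, 7->7, 6->6, 3->3, 8->8, 2->2
Step 2: d_i = R_x(i) - R_y(i); compute d_i^2.
  (1-1)^2=0, (6-5)^2=1, (4-4)^2=0, (3-7)^2=16, (5-6)^2=1, (7-3)^2=16, (8-8)^2=0, (2-2)^2=0
sum(d^2) = 34.
Step 3: rho = 1 - 6*34 / (8*(8^2 - 1)) = 1 - 204/504 = 0.595238.
Step 4: Under H0, t = rho * sqrt((n-2)/(1-rho^2)) = 1.8145 ~ t(6).
Step 5: Two-sided p-value from the t-distribution with 6 df = 0.119530.
Step 6: alpha = 0.05. fail to reject H0.

rho = 0.5952, p = 0.119530, fail to reject H0 at alpha = 0.05.


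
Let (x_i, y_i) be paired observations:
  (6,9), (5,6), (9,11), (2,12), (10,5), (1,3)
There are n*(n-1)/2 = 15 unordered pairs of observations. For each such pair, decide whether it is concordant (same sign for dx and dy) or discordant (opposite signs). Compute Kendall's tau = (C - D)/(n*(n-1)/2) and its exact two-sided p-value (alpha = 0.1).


Step 1: Enumerate the 15 unordered pairs (i,j) with i<j and classify each by sign(x_j-x_i) * sign(y_j-y_i).
  (1,2):dx=-1,dy=-3->C; (1,3):dx=+3,dy=+2->C; (1,4):dx=-4,dy=+3->D; (1,5):dx=+4,dy=-4->D
  (1,6):dx=-5,dy=-6->C; (2,3):dx=+4,dy=+5->C; (2,4):dx=-3,dy=+6->D; (2,5):dx=+5,dy=-1->D
  (2,6):dx=-4,dy=-3->C; (3,4):dx=-7,dy=+1->D; (3,5):dx=+1,dy=-6->D; (3,6):dx=-8,dy=-8->C
  (4,5):dx=+8,dy=-7->D; (4,6):dx=-1,dy=-9->C; (5,6):dx=-9,dy=-2->C
Step 2: C = 8, D = 7, total pairs = 15.
Step 3: tau = (C - D)/(n(n-1)/2) = (8 - 7)/15 = 0.066667.
Step 4: Exact two-sided p-value (enumerate n! = 720 permutations of y under H0): p = 1.000000.
Step 5: alpha = 0.1. fail to reject H0.

tau_b = 0.0667 (C=8, D=7), p = 1.000000, fail to reject H0.


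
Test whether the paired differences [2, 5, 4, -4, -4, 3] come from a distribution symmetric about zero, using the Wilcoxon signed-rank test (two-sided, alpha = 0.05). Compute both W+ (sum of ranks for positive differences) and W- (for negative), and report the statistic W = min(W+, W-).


Step 1: Drop any zero differences (none here) and take |d_i|.
|d| = [2, 5, 4, 4, 4, 3]
Step 2: Midrank |d_i| (ties get averaged ranks).
ranks: |2|->1, |5|->6, |4|->4, |4|->4, |4|->4, |3|->2
Step 3: Attach original signs; sum ranks with positive sign and with negative sign.
W+ = 1 + 6 + 4 + 2 = 13
W- = 4 + 4 = 8
(Check: W+ + W- = 21 should equal n(n+1)/2 = 21.)
Step 4: Test statistic W = min(W+, W-) = 8.
Step 5: Ties in |d|, so use the tie-corrected normal approximation.
        E[W] = n(n+1)/4 = 6*7/4 = 10.5.
        Tie groups: |d|=4 (t=3); sum(t^3 - t) = 24.
        Var[W] = n(n+1)(2n+1)/24 - sum(t^3-t)/48 = 546/24 - 24/48 = 22.25.
        z = (W - E[W]) / sqrt(Var[W]) = (8 - 10.5) / 4.7170 = -0.5300.
        Two-sided p = 2*Phi(z) = 0.596113.
Step 6: alpha = 0.05. fail to reject H0.

W+ = 13, W- = 8, W = min = 8, p = 0.596113, fail to reject H0.


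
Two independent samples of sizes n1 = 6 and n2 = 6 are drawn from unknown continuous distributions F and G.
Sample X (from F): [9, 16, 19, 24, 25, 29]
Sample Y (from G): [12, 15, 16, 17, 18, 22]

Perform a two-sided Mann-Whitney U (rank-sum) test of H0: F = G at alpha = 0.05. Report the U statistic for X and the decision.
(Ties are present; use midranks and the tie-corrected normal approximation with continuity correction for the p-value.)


Step 1: Combine and sort all 12 observations; assign midranks.
sorted (value, group): (9,X), (12,Y), (15,Y), (16,X), (16,Y), (17,Y), (18,Y), (19,X), (22,Y), (24,X), (25,X), (29,X)
ranks: 9->1, 12->2, 15->3, 16->4.5, 16->4.5, 17->6, 18->7, 19->8, 22->9, 24->10, 25->11, 29->12
Step 2: Rank sum for X: R1 = 1 + 4.5 + 8 + 10 + 11 + 12 = 46.5.
Step 3: U_X = R1 - n1(n1+1)/2 = 46.5 - 6*7/2 = 46.5 - 21 = 25.5.
       U_Y = n1*n2 - U_X = 36 - 25.5 = 10.5.
Step 4: Ties are present, so use the tie-corrected normal approximation (with continuity correction) for the p-value.
Step 5: p-value = 0.261496; compare to alpha = 0.05. fail to reject H0.

U_X = 25.5, p = 0.261496, fail to reject H0 at alpha = 0.05.


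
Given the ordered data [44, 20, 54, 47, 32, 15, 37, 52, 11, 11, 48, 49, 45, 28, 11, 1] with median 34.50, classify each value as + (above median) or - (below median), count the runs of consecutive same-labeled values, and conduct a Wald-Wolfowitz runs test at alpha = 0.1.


Step 1: Compute median = 34.50; label A = above, B = below.
Labels in order: ABAABBAABBAAABBB  (n_A = 8, n_B = 8)
Step 2: Count runs R = 8.
Step 3: Under H0 (random ordering), E[R] = 2*n_A*n_B/(n_A+n_B) + 1 = 2*8*8/16 + 1 = 9.0000.
        Var[R] = 2*n_A*n_B*(2*n_A*n_B - n_A - n_B) / ((n_A+n_B)^2 * (n_A+n_B-1)) = 14336/3840 = 3.7333.
        SD[R] = 1.9322.
Step 4: Continuity-corrected z = (R + 0.5 - E[R]) / SD[R] = (8 + 0.5 - 9.0000) / 1.9322 = -0.2588.
Step 5: Two-sided p-value via normal approximation = 2*(1 - Phi(|z|)) = 0.795809.
Step 6: alpha = 0.1. fail to reject H0.

R = 8, z = -0.2588, p = 0.795809, fail to reject H0.


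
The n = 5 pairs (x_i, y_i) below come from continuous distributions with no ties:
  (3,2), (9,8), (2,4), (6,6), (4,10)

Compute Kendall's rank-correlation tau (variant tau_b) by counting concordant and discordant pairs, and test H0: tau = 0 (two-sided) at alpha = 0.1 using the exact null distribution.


Step 1: Enumerate the 10 unordered pairs (i,j) with i<j and classify each by sign(x_j-x_i) * sign(y_j-y_i).
  (1,2):dx=+6,dy=+6->C; (1,3):dx=-1,dy=+2->D; (1,4):dx=+3,dy=+4->C; (1,5):dx=+1,dy=+8->C
  (2,3):dx=-7,dy=-4->C; (2,4):dx=-3,dy=-2->C; (2,5):dx=-5,dy=+2->D; (3,4):dx=+4,dy=+2->C
  (3,5):dx=+2,dy=+6->C; (4,5):dx=-2,dy=+4->D
Step 2: C = 7, D = 3, total pairs = 10.
Step 3: tau = (C - D)/(n(n-1)/2) = (7 - 3)/10 = 0.400000.
Step 4: Exact two-sided p-value (enumerate n! = 120 permutations of y under H0): p = 0.483333.
Step 5: alpha = 0.1. fail to reject H0.

tau_b = 0.4000 (C=7, D=3), p = 0.483333, fail to reject H0.


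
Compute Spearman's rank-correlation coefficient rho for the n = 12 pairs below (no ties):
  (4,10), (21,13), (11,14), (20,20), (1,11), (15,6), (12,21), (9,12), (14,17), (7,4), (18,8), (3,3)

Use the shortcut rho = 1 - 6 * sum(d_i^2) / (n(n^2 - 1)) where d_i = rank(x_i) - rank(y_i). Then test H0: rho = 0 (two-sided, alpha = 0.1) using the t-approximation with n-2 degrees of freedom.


Step 1: Rank x and y separately (midranks; no ties here).
rank(x): 4->3, 21->12, 11->6, 20->11, 1->1, 15->9, 12->7, 9->5, 14->8, 7->4, 18->10, 3->2
rank(y): 10->5, 13->8, 14->9, 20->11, 11->6, 6->3, 21->12, 12->7, 17->10, 4->2, 8->4, 3->1
Step 2: d_i = R_x(i) - R_y(i); compute d_i^2.
  (3-5)^2=4, (12-8)^2=16, (6-9)^2=9, (11-11)^2=0, (1-6)^2=25, (9-3)^2=36, (7-12)^2=25, (5-7)^2=4, (8-10)^2=4, (4-2)^2=4, (10-4)^2=36, (2-1)^2=1
sum(d^2) = 164.
Step 3: rho = 1 - 6*164 / (12*(12^2 - 1)) = 1 - 984/1716 = 0.426573.
Step 4: Under H0, t = rho * sqrt((n-2)/(1-rho^2)) = 1.4914 ~ t(10).
Step 5: Two-sided p-value from the t-distribution with 10 df = 0.166700.
Step 6: alpha = 0.1. fail to reject H0.

rho = 0.4266, p = 0.166700, fail to reject H0 at alpha = 0.1.


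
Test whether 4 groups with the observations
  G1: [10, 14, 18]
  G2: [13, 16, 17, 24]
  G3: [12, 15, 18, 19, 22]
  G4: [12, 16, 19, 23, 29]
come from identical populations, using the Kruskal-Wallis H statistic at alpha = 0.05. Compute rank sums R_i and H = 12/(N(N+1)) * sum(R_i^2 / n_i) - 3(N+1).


Step 1: Combine all N = 17 observations and assign midranks.
sorted (value, group, rank): (10,G1,1), (12,G3,2.5), (12,G4,2.5), (13,G2,4), (14,G1,5), (15,G3,6), (16,G2,7.5), (16,G4,7.5), (17,G2,9), (18,G1,10.5), (18,G3,10.5), (19,G3,12.5), (19,G4,12.5), (22,G3,14), (23,G4,15), (24,G2,16), (29,G4,17)
Step 2: Sum ranks within each group.
R_1 = 16.5 (n_1 = 3)
R_2 = 36.5 (n_2 = 4)
R_3 = 45.5 (n_3 = 5)
R_4 = 54.5 (n_4 = 5)
Step 3: H = 12/(N(N+1)) * sum(R_i^2/n_i) - 3(N+1)
     = 12/(17*18) * (16.5^2/3 + 36.5^2/4 + 45.5^2/5 + 54.5^2/5) - 3*18
     = 0.039216 * 1431.91 - 54
     = 2.153431.
Step 4: Ties present; correction factor C = 1 - 24/(17^3 - 17) = 0.995098. Corrected H = 2.153431 / 0.995098 = 2.164039.
Step 5: Under H0, H ~ chi^2(3); p-value = 0.539066.
Step 6: alpha = 0.05. fail to reject H0.

H = 2.1640, df = 3, p = 0.539066, fail to reject H0.


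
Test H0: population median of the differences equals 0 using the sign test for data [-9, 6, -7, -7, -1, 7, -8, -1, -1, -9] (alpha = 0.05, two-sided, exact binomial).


Step 1: Discard zero differences. Original n = 10; n_eff = number of nonzero differences = 10.
Nonzero differences (with sign): -9, +6, -7, -7, -1, +7, -8, -1, -1, -9
Step 2: Count signs: positive = 2, negative = 8.
Step 3: Under H0: P(positive) = 0.5, so the number of positives S ~ Bin(10, 0.5).
Step 4: Two-sided exact p-value = sum of Bin(10,0.5) probabilities at or below the observed probability = 0.109375.
Step 5: alpha = 0.05. fail to reject H0.

n_eff = 10, pos = 2, neg = 8, p = 0.109375, fail to reject H0.


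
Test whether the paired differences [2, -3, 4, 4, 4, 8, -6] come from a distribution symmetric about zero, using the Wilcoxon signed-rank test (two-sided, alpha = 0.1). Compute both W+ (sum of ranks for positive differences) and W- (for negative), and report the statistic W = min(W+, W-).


Step 1: Drop any zero differences (none here) and take |d_i|.
|d| = [2, 3, 4, 4, 4, 8, 6]
Step 2: Midrank |d_i| (ties get averaged ranks).
ranks: |2|->1, |3|->2, |4|->4, |4|->4, |4|->4, |8|->7, |6|->6
Step 3: Attach original signs; sum ranks with positive sign and with negative sign.
W+ = 1 + 4 + 4 + 4 + 7 = 20
W- = 2 + 6 = 8
(Check: W+ + W- = 28 should equal n(n+1)/2 = 28.)
Step 4: Test statistic W = min(W+, W-) = 8.
Step 5: Ties in |d|, so use the tie-corrected normal approximation.
        E[W] = n(n+1)/4 = 7*8/4 = 14.
        Tie groups: |d|=4 (t=3); sum(t^3 - t) = 24.
        Var[W] = n(n+1)(2n+1)/24 - sum(t^3-t)/48 = 840/24 - 24/48 = 34.5.
        z = (W - E[W]) / sqrt(Var[W]) = (8 - 14) / 5.8737 = -1.0215.
        Two-sided p = 2*Phi(z) = 0.307014.
Step 6: alpha = 0.1. fail to reject H0.

W+ = 20, W- = 8, W = min = 8, p = 0.307014, fail to reject H0.


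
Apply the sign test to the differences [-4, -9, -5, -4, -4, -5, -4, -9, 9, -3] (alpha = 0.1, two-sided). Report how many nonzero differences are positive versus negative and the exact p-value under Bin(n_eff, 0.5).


Step 1: Discard zero differences. Original n = 10; n_eff = number of nonzero differences = 10.
Nonzero differences (with sign): -4, -9, -5, -4, -4, -5, -4, -9, +9, -3
Step 2: Count signs: positive = 1, negative = 9.
Step 3: Under H0: P(positive) = 0.5, so the number of positives S ~ Bin(10, 0.5).
Step 4: Two-sided exact p-value = sum of Bin(10,0.5) probabilities at or below the observed probability = 0.021484.
Step 5: alpha = 0.1. reject H0.

n_eff = 10, pos = 1, neg = 9, p = 0.021484, reject H0.


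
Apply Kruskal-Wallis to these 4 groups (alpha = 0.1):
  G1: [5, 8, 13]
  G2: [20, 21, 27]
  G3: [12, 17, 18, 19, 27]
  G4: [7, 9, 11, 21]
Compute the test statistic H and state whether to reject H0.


Step 1: Combine all N = 15 observations and assign midranks.
sorted (value, group, rank): (5,G1,1), (7,G4,2), (8,G1,3), (9,G4,4), (11,G4,5), (12,G3,6), (13,G1,7), (17,G3,8), (18,G3,9), (19,G3,10), (20,G2,11), (21,G2,12.5), (21,G4,12.5), (27,G2,14.5), (27,G3,14.5)
Step 2: Sum ranks within each group.
R_1 = 11 (n_1 = 3)
R_2 = 38 (n_2 = 3)
R_3 = 47.5 (n_3 = 5)
R_4 = 23.5 (n_4 = 4)
Step 3: H = 12/(N(N+1)) * sum(R_i^2/n_i) - 3(N+1)
     = 12/(15*16) * (11^2/3 + 38^2/3 + 47.5^2/5 + 23.5^2/4) - 3*16
     = 0.050000 * 1110.98 - 48
     = 7.548958.
Step 4: Ties present; correction factor C = 1 - 12/(15^3 - 15) = 0.996429. Corrected H = 7.548958 / 0.996429 = 7.576016.
Step 5: Under H0, H ~ chi^2(3); p-value = 0.055637.
Step 6: alpha = 0.1. reject H0.

H = 7.5760, df = 3, p = 0.055637, reject H0.


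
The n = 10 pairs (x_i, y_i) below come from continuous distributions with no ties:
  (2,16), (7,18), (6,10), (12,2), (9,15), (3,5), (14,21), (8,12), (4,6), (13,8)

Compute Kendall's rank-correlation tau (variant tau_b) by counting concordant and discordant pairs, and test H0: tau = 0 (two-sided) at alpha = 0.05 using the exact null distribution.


Step 1: Enumerate the 45 unordered pairs (i,j) with i<j and classify each by sign(x_j-x_i) * sign(y_j-y_i).
  (1,2):dx=+5,dy=+2->C; (1,3):dx=+4,dy=-6->D; (1,4):dx=+10,dy=-14->D; (1,5):dx=+7,dy=-1->D
  (1,6):dx=+1,dy=-11->D; (1,7):dx=+12,dy=+5->C; (1,8):dx=+6,dy=-4->D; (1,9):dx=+2,dy=-10->D
  (1,10):dx=+11,dy=-8->D; (2,3):dx=-1,dy=-8->C; (2,4):dx=+5,dy=-16->D; (2,5):dx=+2,dy=-3->D
  (2,6):dx=-4,dy=-13->C; (2,7):dx=+7,dy=+3->C; (2,8):dx=+1,dy=-6->D; (2,9):dx=-3,dy=-12->C
  (2,10):dx=+6,dy=-10->D; (3,4):dx=+6,dy=-8->D; (3,5):dx=+3,dy=+5->C; (3,6):dx=-3,dy=-5->C
  (3,7):dx=+8,dy=+11->C; (3,8):dx=+2,dy=+2->C; (3,9):dx=-2,dy=-4->C; (3,10):dx=+7,dy=-2->D
  (4,5):dx=-3,dy=+13->D; (4,6):dx=-9,dy=+3->D; (4,7):dx=+2,dy=+19->C; (4,8):dx=-4,dy=+10->D
  (4,9):dx=-8,dy=+4->D; (4,10):dx=+1,dy=+6->C; (5,6):dx=-6,dy=-10->C; (5,7):dx=+5,dy=+6->C
  (5,8):dx=-1,dy=-3->C; (5,9):dx=-5,dy=-9->C; (5,10):dx=+4,dy=-7->D; (6,7):dx=+11,dy=+16->C
  (6,8):dx=+5,dy=+7->C; (6,9):dx=+1,dy=+1->C; (6,10):dx=+10,dy=+3->C; (7,8):dx=-6,dy=-9->C
  (7,9):dx=-10,dy=-15->C; (7,10):dx=-1,dy=-13->C; (8,9):dx=-4,dy=-6->C; (8,10):dx=+5,dy=-4->D
  (9,10):dx=+9,dy=+2->C
Step 2: C = 26, D = 19, total pairs = 45.
Step 3: tau = (C - D)/(n(n-1)/2) = (26 - 19)/45 = 0.155556.
Step 4: Exact two-sided p-value (enumerate n! = 3628800 permutations of y under H0): p = 0.600654.
Step 5: alpha = 0.05. fail to reject H0.

tau_b = 0.1556 (C=26, D=19), p = 0.600654, fail to reject H0.


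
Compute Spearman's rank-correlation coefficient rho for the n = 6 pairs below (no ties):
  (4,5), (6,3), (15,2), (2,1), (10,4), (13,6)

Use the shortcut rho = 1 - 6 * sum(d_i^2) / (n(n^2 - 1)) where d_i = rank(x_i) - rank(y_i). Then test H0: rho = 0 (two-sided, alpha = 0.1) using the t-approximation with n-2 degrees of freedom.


Step 1: Rank x and y separately (midranks; no ties here).
rank(x): 4->2, 6->3, 15->6, 2->1, 10->4, 13->5
rank(y): 5->5, 3->3, 2->2, 1->1, 4->4, 6->6
Step 2: d_i = R_x(i) - R_y(i); compute d_i^2.
  (2-5)^2=9, (3-3)^2=0, (6-2)^2=16, (1-1)^2=0, (4-4)^2=0, (5-6)^2=1
sum(d^2) = 26.
Step 3: rho = 1 - 6*26 / (6*(6^2 - 1)) = 1 - 156/210 = 0.257143.
Step 4: Under H0, t = rho * sqrt((n-2)/(1-rho^2)) = 0.5322 ~ t(4).
Step 5: Two-sided p-value from the t-distribution with 4 df = 0.622787.
Step 6: alpha = 0.1. fail to reject H0.

rho = 0.2571, p = 0.622787, fail to reject H0 at alpha = 0.1.


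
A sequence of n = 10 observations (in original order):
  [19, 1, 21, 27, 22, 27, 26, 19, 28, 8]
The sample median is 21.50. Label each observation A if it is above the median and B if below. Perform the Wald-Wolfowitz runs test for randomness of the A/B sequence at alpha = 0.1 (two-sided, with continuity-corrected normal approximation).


Step 1: Compute median = 21.50; label A = above, B = below.
Labels in order: BBBAAAABAB  (n_A = 5, n_B = 5)
Step 2: Count runs R = 5.
Step 3: Under H0 (random ordering), E[R] = 2*n_A*n_B/(n_A+n_B) + 1 = 2*5*5/10 + 1 = 6.0000.
        Var[R] = 2*n_A*n_B*(2*n_A*n_B - n_A - n_B) / ((n_A+n_B)^2 * (n_A+n_B-1)) = 2000/900 = 2.2222.
        SD[R] = 1.4907.
Step 4: Continuity-corrected z = (R + 0.5 - E[R]) / SD[R] = (5 + 0.5 - 6.0000) / 1.4907 = -0.3354.
Step 5: Two-sided p-value via normal approximation = 2*(1 - Phi(|z|)) = 0.737316.
Step 6: alpha = 0.1. fail to reject H0.

R = 5, z = -0.3354, p = 0.737316, fail to reject H0.
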